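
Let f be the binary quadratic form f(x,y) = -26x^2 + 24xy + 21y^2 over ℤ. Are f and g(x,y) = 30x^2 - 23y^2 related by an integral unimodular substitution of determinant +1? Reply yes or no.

D₁ = 2760, D₂ = 2760
river cycle of f (length 10): (21, 18, -29), (-29, 40, 10), (10, 40, -29), (-29, 18, 21), (21, 24, -26), (-26, 28, 19), (19, 48, -6), (-6, 48, 19), (19, 28, -26), (-26, 24, 21)
river cycle of g (length 4): (-23, 46, 7), (7, 52, -2), (-2, 52, 7), (7, 46, -23)
cycles differ ⇒ inequivalent

no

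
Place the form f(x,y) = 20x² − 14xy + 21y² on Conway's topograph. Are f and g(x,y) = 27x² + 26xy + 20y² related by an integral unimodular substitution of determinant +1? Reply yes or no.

D₁ = -1484, D₂ = -1484
f: reduced (well bottom): (20,-14,21) with a≤c, −a<b≤a
g: flip: (27,26,20)→(20,-26,27)
g: translate: b→14 (≡-26 mod 40), so (20,-26,27)→(20,14,21)
g: reduced (well bottom): (20,14,21) with a≤c, −a<b≤a
reduced forms (20, -14, 21) vs (20, 14, 21) ⇒ inequivalent

no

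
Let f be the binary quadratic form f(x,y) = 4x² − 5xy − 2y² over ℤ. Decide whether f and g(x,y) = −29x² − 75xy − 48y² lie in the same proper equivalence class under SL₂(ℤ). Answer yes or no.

D₁ = 57, D₂ = 57
river cycle of f (length 6): (-2, 5, 4), (4, 3, -3), (-3, 3, 4), (4, 5, -2), (-2, 7, 1), (1, 7, -2)
river cycle of g (length 6): (-2, 5, 4), (4, 3, -3), (-3, 3, 4), (4, 5, -2), (-2, 7, 1), (1, 7, -2)
cycles coincide ⇒ equivalent

yes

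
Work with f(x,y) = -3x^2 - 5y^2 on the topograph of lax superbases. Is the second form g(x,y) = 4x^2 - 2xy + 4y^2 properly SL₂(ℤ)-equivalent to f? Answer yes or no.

D₁ = -60, D₂ = -60
f is negative-definite; reduce −f:
−f: reduced (well bottom): (3,0,5) with a≤c, −a<b≤a
flip sign back: reduced form of f is (-3,0,-5)
g: flip: (4,-2,4)→(4,2,4)
g: reduced (well bottom): (4,2,4) with a≤c, −a<b≤a
reduced forms (-3, 0, -5) vs (4, 2, 4) ⇒ inequivalent

no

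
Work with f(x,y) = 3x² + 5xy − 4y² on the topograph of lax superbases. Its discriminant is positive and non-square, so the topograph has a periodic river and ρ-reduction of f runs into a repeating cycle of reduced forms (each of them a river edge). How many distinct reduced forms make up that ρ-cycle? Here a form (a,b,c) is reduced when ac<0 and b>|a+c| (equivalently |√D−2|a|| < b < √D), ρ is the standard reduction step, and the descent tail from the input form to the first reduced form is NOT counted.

D = 73, ⌊√D⌋ = 8
river: ρ → (-4,3,4)
river: ρ → (4,5,-3)
river: ρ → (-3,7,2)
river: ρ → (2,5,-6)
river: ρ → (-6,7,1)
river: ρ → (1,7,-6)
river: ρ → (-6,5,2)
river: ρ → (2,7,-3)
river: ρ → (-3,5,4)
river: ρ → (4,3,-4)
river: ρ → (-4,5,3)
river: ρ → (3,7,-2)
river: ρ → (-2,5,6)
river: ρ → (6,7,-1)
river: ρ → (-1,7,6)
river: ρ → (6,5,-2)
river: ρ → (-2,7,3)
river: ρ → (3,5,-4)
ρ-cycle length = 18 (tail of 0 descent steps not counted)

18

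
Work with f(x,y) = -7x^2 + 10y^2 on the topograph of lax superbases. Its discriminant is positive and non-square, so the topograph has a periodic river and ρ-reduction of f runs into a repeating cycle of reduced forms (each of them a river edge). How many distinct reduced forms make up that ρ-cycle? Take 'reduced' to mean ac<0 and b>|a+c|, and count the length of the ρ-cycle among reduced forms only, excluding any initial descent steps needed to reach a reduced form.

D = 280, ⌊√D⌋ = 16
descent: ρ → (10,0,-7)
descent: ρ → (-7,14,3)  [lands on river]
river: ρ → (3,16,-2)
river: ρ → (-2,16,3)
river: ρ → (3,14,-7)
ρ-cycle length = 4 (tail of 2 descent steps not counted)

4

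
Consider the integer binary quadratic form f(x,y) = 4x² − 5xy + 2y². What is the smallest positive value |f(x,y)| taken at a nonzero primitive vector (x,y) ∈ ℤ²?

translate: b→3 (≡-5 mod 8), so (4,-5,2)→(4,3,1)
flip: (4,3,1)→(1,-3,4)
translate: b→1 (≡-3 mod 2), so (1,-3,4)→(1,1,2)
reduced (well bottom): (1,1,2) with a≤c, −a<b≤a
well minimum = a = 1

1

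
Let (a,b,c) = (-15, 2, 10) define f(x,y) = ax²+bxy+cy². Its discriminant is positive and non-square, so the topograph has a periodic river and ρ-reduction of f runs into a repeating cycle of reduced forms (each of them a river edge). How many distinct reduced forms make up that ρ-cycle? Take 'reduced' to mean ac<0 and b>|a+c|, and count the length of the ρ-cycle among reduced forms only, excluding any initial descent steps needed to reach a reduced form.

D = 604, ⌊√D⌋ = 24
descent: ρ → (10,18,-7)  [lands on river]
river: ρ → (-7,24,1)
river: ρ → (1,24,-7)
river: ρ → (-7,18,10)
river: ρ → (10,22,-3)
river: ρ → (-3,20,17)
river: ρ → (17,14,-6)
river: ρ → (-6,22,5)
river: ρ → (5,18,-14)
river: ρ → (-14,10,9)
river: ρ → (9,8,-15)
river: ρ → (-15,22,2)
river: ρ → (2,22,-15)
river: ρ → (-15,8,9)
river: ρ → (9,10,-14)
river: ρ → (-14,18,5)
river: ρ → (5,22,-6)
river: ρ → (-6,14,17)
river: ρ → (17,20,-3)
river: ρ → (-3,22,10)
ρ-cycle length = 20 (tail of 1 descent step not counted)

20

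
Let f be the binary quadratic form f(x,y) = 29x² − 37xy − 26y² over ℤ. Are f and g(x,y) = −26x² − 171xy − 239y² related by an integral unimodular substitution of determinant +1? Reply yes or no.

D₁ = 4385, D₂ = 4385
river cycle of f (length 42): (-26, 37, 29), (29, 21, -34), (-34, 47, 16), (16, 49, -31), (-31, 13, 34), (34, 55, -10), (-10, 65, 4), (4, 63, -26), (-26, 41, 26), (26, 63, -4), … (32 more)
river cycle of g (length 42): (-26, 37, 29), (29, 21, -34), (-34, 47, 16), (16, 49, -31), (-31, 13, 34), (34, 55, -10), (-10, 65, 4), (4, 63, -26), (-26, 41, 26), (26, 63, -4), … (32 more)
cycles coincide ⇒ equivalent

yes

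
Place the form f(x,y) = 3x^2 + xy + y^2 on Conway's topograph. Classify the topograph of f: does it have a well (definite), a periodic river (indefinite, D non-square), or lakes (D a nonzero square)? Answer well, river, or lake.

D = b²−4ac = 1² − 4·3·1 = -11
D < 0 ⇒ definite ⇒ every region one sign ⇒ single well

well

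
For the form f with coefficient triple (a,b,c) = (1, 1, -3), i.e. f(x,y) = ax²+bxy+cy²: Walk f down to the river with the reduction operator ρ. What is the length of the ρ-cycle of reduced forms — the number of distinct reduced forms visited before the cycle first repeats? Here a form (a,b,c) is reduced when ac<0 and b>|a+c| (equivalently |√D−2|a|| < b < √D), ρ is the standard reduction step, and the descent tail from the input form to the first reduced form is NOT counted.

D = 13, ⌊√D⌋ = 3
descent: ρ → (-3,-1,1)
descent: ρ → (1,3,-1)  [lands on river]
river: ρ → (-1,3,1)
ρ-cycle length = 2 (tail of 2 descent steps not counted)

2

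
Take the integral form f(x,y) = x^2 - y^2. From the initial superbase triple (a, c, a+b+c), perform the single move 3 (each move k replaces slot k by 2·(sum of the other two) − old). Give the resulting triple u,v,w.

start (1,-1,0) = (f(1,0),f(0,1),f(1,1))
replace slot 3: 2·(1+(-1)) − 0 = 0 → (1,-1,0)

1,-1,0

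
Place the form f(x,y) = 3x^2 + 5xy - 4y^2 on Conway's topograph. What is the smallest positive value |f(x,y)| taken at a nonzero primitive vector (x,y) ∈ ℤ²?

river: ρ → (-4,3,4)
river: ρ → (4,5,-3)
river: ρ → (-3,7,2)
river: ρ → (2,5,-6)
river: ρ → (-6,7,1)
river: ρ → (1,7,-6)
river: ρ → (-6,5,2)
river: ρ → (2,7,-3)
river: ρ → (-3,5,4)
river: ρ → (4,3,-4)
river: ρ → (-4,5,3)
river: ρ → (3,7,-2)
river: ρ → (-2,5,6)
river: ρ → (6,7,-1)
river: ρ → (-1,7,6)
river: ρ → (6,5,-2)
river: ρ → (-2,7,3)
river: ρ → (3,5,-4)
closes: descent 0, river 18
min |a| on river = 1

1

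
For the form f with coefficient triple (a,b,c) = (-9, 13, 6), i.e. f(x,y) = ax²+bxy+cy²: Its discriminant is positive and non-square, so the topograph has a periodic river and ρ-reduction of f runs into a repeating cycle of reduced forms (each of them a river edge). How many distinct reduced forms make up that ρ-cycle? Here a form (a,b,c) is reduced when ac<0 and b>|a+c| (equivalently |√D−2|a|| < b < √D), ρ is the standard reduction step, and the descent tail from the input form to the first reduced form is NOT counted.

D = 385, ⌊√D⌋ = 19
river: ρ → (6,11,-11)
river: ρ → (-11,11,6)
river: ρ → (6,13,-9)
river: ρ → (-9,5,10)
river: ρ → (10,15,-4)
river: ρ → (-4,17,6)
river: ρ → (6,19,-1)
river: ρ → (-1,19,6)
river: ρ → (6,17,-4)
river: ρ → (-4,15,10)
river: ρ → (10,5,-9)
river: ρ → (-9,13,6)
ρ-cycle length = 12 (tail of 0 descent steps not counted)

12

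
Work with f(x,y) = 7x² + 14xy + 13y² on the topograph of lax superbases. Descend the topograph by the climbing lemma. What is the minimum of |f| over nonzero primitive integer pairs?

translate: b→0 (≡14 mod 14), so (7,14,13)→(7,0,6)
flip: (7,0,6)→(6,0,7)
reduced (well bottom): (6,0,7) with a≤c, −a<b≤a
well minimum = a = 6

6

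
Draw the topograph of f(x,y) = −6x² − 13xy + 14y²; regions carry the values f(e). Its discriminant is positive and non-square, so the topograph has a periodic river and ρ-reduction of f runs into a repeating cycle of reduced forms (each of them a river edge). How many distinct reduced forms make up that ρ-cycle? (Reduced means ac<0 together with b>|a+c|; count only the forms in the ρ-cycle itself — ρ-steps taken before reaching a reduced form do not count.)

D = 505, ⌊√D⌋ = 22
descent: ρ → (14,13,-6)  [lands on river]
river: ρ → (-6,11,16)
river: ρ → (16,21,-1)
river: ρ → (-1,21,16)
river: ρ → (16,11,-6)
river: ρ → (-6,13,14)
river: ρ → (14,15,-5)
river: ρ → (-5,15,14)
ρ-cycle length = 8 (tail of 1 descent step not counted)

8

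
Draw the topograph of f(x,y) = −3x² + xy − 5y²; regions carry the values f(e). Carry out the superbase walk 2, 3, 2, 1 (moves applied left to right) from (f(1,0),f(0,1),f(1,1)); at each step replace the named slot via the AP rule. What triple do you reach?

start (-3,-5,-7) = (f(1,0),f(0,1),f(1,1))
replace slot 2: 2·((-3)+(-7)) − (-5) = -15 → (-3,-15,-7)
replace slot 3: 2·((-3)+(-15)) − (-7) = -29 → (-3,-15,-29)
replace slot 2: 2·((-3)+(-29)) − (-15) = -49 → (-3,-49,-29)
replace slot 1: 2·((-49)+(-29)) − (-3) = -153 → (-153,-49,-29)

-153,-49,-29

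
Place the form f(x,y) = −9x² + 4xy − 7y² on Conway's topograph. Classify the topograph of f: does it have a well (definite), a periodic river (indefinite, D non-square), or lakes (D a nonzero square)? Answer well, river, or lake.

D = b²−4ac = 4² − 4·(-9)·(-7) = -236
D < 0 ⇒ definite ⇒ every region one sign ⇒ single well

well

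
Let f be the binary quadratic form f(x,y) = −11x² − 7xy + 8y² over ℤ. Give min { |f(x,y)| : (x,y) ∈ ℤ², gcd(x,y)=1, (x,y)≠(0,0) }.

descent: ρ → (8,7,-11)  [lands on river]
river: ρ → (-11,15,4)
river: ρ → (4,17,-7)
river: ρ → (-7,11,10)
river: ρ → (10,9,-8)
river: ρ → (-8,7,11)
river: ρ → (11,15,-4)
river: ρ → (-4,17,7)
river: ρ → (7,11,-10)
river: ρ → (-10,9,8)
closes: descent 1, river 10
min |a| on river = 4

4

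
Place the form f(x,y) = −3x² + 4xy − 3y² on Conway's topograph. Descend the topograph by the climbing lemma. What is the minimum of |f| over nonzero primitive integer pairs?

translate: b→2 (≡-4 mod 6), so (3,-4,3)→(3,2,2)
flip: (3,2,2)→(2,-2,3)
translate: b→2 (≡-2 mod 4), so (2,-2,3)→(2,2,3)
reduced (well bottom): (2,2,3) with a≤c, −a<b≤a
well minimum |f| = |-2| = 2 (negative-definite)

2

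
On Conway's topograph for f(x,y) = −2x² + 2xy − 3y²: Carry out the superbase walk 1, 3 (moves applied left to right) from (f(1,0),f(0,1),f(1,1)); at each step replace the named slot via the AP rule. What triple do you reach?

start (-2,-3,-3) = (f(1,0),f(0,1),f(1,1))
replace slot 1: 2·((-3)+(-3)) − (-2) = -10 → (-10,-3,-3)
replace slot 3: 2·((-10)+(-3)) − (-3) = -23 → (-10,-3,-23)

-10,-3,-23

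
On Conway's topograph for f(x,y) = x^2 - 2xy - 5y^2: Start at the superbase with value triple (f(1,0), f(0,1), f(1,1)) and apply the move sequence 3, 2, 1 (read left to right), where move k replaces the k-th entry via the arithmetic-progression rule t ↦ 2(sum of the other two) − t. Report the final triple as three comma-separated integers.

start (1,-5,-6) = (f(1,0),f(0,1),f(1,1))
replace slot 3: 2·(1+(-5)) − (-6) = -2 → (1,-5,-2)
replace slot 2: 2·(1+(-2)) − (-5) = 3 → (1,3,-2)
replace slot 1: 2·(3+(-2)) − 1 = 1 → (1,3,-2)

1,3,-2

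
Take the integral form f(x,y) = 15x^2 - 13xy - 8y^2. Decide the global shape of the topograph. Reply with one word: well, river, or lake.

D = b²−4ac = (-13)² − 4·15·(-8) = 649
D > 0 non-square ⇒ indefinite ⇒ periodic river

river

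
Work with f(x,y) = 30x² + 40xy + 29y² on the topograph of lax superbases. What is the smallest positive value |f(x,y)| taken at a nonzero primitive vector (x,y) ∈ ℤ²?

translate: b→-20 (≡40 mod 60), so (30,40,29)→(30,-20,19)
flip: (30,-20,19)→(19,20,30)
translate: b→-18 (≡20 mod 38), so (19,20,30)→(19,-18,29)
reduced (well bottom): (19,-18,29) with a≤c, −a<b≤a
well minimum = a = 19

19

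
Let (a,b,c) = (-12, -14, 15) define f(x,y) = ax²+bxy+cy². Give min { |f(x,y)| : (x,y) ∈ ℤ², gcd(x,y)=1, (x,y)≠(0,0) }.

descent: ρ → (15,14,-12)  [lands on river]
river: ρ → (-12,10,17)
river: ρ → (17,24,-5)
river: ρ → (-5,26,12)
river: ρ → (12,22,-9)
river: ρ → (-9,14,20)
river: ρ → (20,26,-3)
river: ρ → (-3,28,11)
river: ρ → (11,16,-15)
river: ρ → (-15,14,12)
river: ρ → (12,10,-17)
river: ρ → (-17,24,5)
river: ρ → (5,26,-12)
river: ρ → (-12,22,9)
river: ρ → (9,14,-20)
river: ρ → (-20,26,3)
river: ρ → (3,28,-11)
river: ρ → (-11,16,15)
closes: descent 1, river 18
min |a| on river = 3

3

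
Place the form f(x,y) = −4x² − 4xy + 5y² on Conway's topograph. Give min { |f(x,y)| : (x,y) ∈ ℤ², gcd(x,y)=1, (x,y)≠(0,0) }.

descent: ρ → (5,4,-4)  [lands on river]
river: ρ → (-4,4,5)
river: ρ → (5,6,-3)
river: ρ → (-3,6,5)
closes: descent 1, river 4
min |a| on river = 3

3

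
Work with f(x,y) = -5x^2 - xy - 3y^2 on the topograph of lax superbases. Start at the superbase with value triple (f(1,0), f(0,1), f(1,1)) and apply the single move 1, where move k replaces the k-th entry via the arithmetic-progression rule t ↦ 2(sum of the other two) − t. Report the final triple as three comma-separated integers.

start (-5,-3,-9) = (f(1,0),f(0,1),f(1,1))
replace slot 1: 2·((-3)+(-9)) − (-5) = -19 → (-19,-3,-9)

-19,-3,-9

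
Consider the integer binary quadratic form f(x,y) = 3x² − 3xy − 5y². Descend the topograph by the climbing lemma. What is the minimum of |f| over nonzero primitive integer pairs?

descent: ρ → (-5,3,3)  [lands on river]
river: ρ → (3,3,-5)
river: ρ → (-5,7,1)
river: ρ → (1,7,-5)
closes: descent 1, river 4
min |a| on river = 1

1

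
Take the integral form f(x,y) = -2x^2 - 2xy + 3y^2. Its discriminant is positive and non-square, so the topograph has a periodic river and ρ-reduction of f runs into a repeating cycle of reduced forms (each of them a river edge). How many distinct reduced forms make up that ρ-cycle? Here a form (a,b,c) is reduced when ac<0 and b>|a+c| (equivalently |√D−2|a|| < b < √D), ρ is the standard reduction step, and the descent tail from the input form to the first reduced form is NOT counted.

D = 28, ⌊√D⌋ = 5
descent: ρ → (3,2,-2)  [lands on river]
river: ρ → (-2,2,3)
river: ρ → (3,4,-1)
river: ρ → (-1,4,3)
ρ-cycle length = 4 (tail of 1 descent step not counted)

4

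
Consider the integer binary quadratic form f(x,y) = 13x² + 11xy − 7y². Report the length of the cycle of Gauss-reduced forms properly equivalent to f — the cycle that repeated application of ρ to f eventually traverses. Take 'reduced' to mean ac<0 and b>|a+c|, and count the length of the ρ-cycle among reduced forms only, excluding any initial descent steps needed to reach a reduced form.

D = 485, ⌊√D⌋ = 22
river: ρ → (-7,17,7)
river: ρ → (7,11,-13)
river: ρ → (-13,15,5)
river: ρ → (5,15,-13)
river: ρ → (-13,11,7)
river: ρ → (7,17,-7)
river: ρ → (-7,11,13)
river: ρ → (13,15,-5)
river: ρ → (-5,15,13)
river: ρ → (13,11,-7)
ρ-cycle length = 10 (tail of 0 descent steps not counted)

10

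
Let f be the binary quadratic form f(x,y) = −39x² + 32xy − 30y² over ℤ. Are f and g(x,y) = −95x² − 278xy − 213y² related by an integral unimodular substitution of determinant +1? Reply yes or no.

D₁ = -3656, D₂ = -3656
f is negative-definite; reduce −f:
−f: flip: (39,-32,30)→(30,32,39)
−f: translate: b→-28 (≡32 mod 60), so (30,32,39)→(30,-28,37)
−f: reduced (well bottom): (30,-28,37) with a≤c, −a<b≤a
flip sign back: reduced form of f is (-30,28,-37)
g is negative-definite; reduce −g:
−g: translate: b→88 (≡278 mod 190), so (95,278,213)→(95,88,30)
−g: flip: (95,88,30)→(30,-88,95)
−g: translate: b→-28 (≡-88 mod 60), so (30,-88,95)→(30,-28,37)
−g: reduced (well bottom): (30,-28,37) with a≤c, −a<b≤a
flip sign back: reduced form of g is (-30,28,-37)
reduced forms (-30, 28, -37) vs (-30, 28, -37) ⇒ equivalent

yes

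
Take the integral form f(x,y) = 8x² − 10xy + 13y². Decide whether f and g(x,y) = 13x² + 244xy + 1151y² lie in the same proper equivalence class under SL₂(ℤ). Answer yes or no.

D₁ = -316, D₂ = -316
f: translate: b→6 (≡-10 mod 16), so (8,-10,13)→(8,6,11)
f: reduced (well bottom): (8,6,11) with a≤c, −a<b≤a
g: translate: b→10 (≡244 mod 26), so (13,244,1151)→(13,10,8)
g: flip: (13,10,8)→(8,-10,13)
g: translate: b→6 (≡-10 mod 16), so (8,-10,13)→(8,6,11)
g: reduced (well bottom): (8,6,11) with a≤c, −a<b≤a
reduced forms (8, 6, 11) vs (8, 6, 11) ⇒ equivalent

yes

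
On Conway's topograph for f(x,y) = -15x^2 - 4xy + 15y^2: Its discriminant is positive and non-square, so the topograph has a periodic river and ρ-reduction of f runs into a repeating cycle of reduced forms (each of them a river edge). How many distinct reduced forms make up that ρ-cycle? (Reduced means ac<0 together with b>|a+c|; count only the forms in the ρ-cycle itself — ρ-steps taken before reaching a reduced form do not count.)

D = 916, ⌊√D⌋ = 30
descent: ρ → (15,4,-15)  [lands on river]
river: ρ → (-15,26,4)
river: ρ → (4,30,-1)
river: ρ → (-1,30,4)
river: ρ → (4,26,-15)
river: ρ → (-15,4,15)
river: ρ → (15,26,-4)
river: ρ → (-4,30,1)
river: ρ → (1,30,-4)
river: ρ → (-4,26,15)
ρ-cycle length = 10 (tail of 1 descent step not counted)

10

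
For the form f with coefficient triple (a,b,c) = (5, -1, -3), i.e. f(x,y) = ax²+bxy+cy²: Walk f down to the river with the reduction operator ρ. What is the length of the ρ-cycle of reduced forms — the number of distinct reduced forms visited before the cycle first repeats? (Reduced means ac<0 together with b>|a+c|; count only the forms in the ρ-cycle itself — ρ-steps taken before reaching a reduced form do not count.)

D = 61, ⌊√D⌋ = 7
descent: ρ → (-3,7,1)  [lands on river]
river: ρ → (1,7,-3)
river: ρ → (-3,5,3)
river: ρ → (3,7,-1)
river: ρ → (-1,7,3)
river: ρ → (3,5,-3)
ρ-cycle length = 6 (tail of 1 descent step not counted)

6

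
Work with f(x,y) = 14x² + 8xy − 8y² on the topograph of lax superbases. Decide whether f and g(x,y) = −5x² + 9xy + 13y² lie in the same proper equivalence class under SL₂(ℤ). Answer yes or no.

D₁ = 512, D₂ = 341
discriminants differ ⇒ not SL₂(ℤ)-equivalent

no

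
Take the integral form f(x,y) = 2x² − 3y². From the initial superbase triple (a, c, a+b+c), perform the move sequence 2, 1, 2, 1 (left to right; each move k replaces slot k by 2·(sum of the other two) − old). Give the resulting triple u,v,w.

start (2,-3,-1) = (f(1,0),f(0,1),f(1,1))
replace slot 2: 2·(2+(-1)) − (-3) = 5 → (2,5,-1)
replace slot 1: 2·(5+(-1)) − 2 = 6 → (6,5,-1)
replace slot 2: 2·(6+(-1)) − 5 = 5 → (6,5,-1)
replace slot 1: 2·(5+(-1)) − 6 = 2 → (2,5,-1)

2,5,-1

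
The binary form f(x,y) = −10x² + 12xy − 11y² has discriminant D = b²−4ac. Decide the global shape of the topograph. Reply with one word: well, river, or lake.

D = b²−4ac = 12² − 4·(-10)·(-11) = -296
D < 0 ⇒ definite ⇒ every region one sign ⇒ single well

well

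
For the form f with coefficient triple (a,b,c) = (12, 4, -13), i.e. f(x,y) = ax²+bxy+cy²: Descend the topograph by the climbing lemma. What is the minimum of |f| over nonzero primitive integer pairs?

river: ρ → (-13,22,3)
river: ρ → (3,20,-20)
river: ρ → (-20,20,3)
river: ρ → (3,22,-13)
river: ρ → (-13,4,12)
river: ρ → (12,20,-5)
river: ρ → (-5,20,12)
river: ρ → (12,4,-13)
closes: descent 0, river 8
min |a| on river = 3

3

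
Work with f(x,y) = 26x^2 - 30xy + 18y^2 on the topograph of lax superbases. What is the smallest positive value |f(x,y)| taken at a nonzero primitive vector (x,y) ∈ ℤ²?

translate: b→22 (≡-30 mod 52), so (26,-30,18)→(26,22,14)
flip: (26,22,14)→(14,-22,26)
translate: b→6 (≡-22 mod 28), so (14,-22,26)→(14,6,18)
reduced (well bottom): (14,6,18) with a≤c, −a<b≤a
well minimum = a = 14

14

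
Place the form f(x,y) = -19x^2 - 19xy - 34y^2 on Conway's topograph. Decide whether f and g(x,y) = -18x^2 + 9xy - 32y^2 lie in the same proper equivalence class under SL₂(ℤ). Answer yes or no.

D₁ = -2223, D₂ = -2223
f is negative-definite; reduce −f:
−f: reduced (well bottom): (19,19,34) with a≤c, −a<b≤a
flip sign back: reduced form of f is (-19,-19,-34)
g is negative-definite; reduce −g:
−g: reduced (well bottom): (18,-9,32) with a≤c, −a<b≤a
flip sign back: reduced form of g is (-18,9,-32)
reduced forms (-19, -19, -34) vs (-18, 9, -32) ⇒ inequivalent

no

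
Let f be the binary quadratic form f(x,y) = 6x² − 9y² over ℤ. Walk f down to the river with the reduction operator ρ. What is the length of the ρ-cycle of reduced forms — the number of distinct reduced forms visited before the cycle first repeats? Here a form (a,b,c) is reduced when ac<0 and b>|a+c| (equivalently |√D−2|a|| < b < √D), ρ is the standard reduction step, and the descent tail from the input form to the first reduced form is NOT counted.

D = 216, ⌊√D⌋ = 14
descent: ρ → (-9,0,6)
descent: ρ → (6,12,-3)  [lands on river]
river: ρ → (-3,12,6)
ρ-cycle length = 2 (tail of 2 descent steps not counted)

2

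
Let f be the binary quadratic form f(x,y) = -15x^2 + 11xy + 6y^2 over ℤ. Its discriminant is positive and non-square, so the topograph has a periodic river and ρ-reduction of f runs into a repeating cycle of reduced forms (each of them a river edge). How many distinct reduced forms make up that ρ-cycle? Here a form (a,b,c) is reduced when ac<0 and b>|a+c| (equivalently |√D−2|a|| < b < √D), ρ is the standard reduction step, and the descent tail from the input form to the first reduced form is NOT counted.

D = 481, ⌊√D⌋ = 21
river: ρ → (6,13,-13)
river: ρ → (-13,13,6)
river: ρ → (6,11,-15)
river: ρ → (-15,19,2)
river: ρ → (2,21,-5)
river: ρ → (-5,19,6)
river: ρ → (6,17,-8)
river: ρ → (-8,15,8)
river: ρ → (8,17,-6)
river: ρ → (-6,19,5)
river: ρ → (5,21,-2)
river: ρ → (-2,19,15)
river: ρ → (15,11,-6)
river: ρ → (-6,13,13)
river: ρ → (13,13,-6)
river: ρ → (-6,11,15)
river: ρ → (15,19,-2)
river: ρ → (-2,21,5)
river: ρ → (5,19,-6)
river: ρ → (-6,17,8)
river: ρ → (8,15,-8)
river: ρ → (-8,17,6)
river: ρ → (6,19,-5)
river: ρ → (-5,21,2)
river: ρ → (2,19,-15)
river: ρ → (-15,11,6)
ρ-cycle length = 26 (tail of 0 descent steps not counted)

26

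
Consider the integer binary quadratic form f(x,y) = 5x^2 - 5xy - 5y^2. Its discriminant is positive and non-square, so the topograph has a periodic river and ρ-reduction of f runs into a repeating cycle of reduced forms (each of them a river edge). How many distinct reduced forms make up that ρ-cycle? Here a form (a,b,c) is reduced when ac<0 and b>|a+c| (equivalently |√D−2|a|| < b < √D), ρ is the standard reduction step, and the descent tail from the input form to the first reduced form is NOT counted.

D = 125, ⌊√D⌋ = 11
descent: ρ → (-5,5,5)  [lands on river]
river: ρ → (5,5,-5)
ρ-cycle length = 2 (tail of 1 descent step not counted)

2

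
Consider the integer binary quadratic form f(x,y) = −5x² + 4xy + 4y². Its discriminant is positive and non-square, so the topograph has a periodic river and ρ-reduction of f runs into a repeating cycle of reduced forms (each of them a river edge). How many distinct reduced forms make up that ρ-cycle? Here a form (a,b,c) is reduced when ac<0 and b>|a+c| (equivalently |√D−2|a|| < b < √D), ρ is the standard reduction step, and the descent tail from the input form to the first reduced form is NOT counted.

D = 96, ⌊√D⌋ = 9
river: ρ → (4,4,-5)
river: ρ → (-5,6,3)
river: ρ → (3,6,-5)
river: ρ → (-5,4,4)
ρ-cycle length = 4 (tail of 0 descent steps not counted)

4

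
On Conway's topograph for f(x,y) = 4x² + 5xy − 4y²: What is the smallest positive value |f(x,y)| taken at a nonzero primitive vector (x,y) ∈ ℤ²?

river: ρ → (-4,3,5)
river: ρ → (5,7,-2)
river: ρ → (-2,9,1)
river: ρ → (1,9,-2)
river: ρ → (-2,7,5)
river: ρ → (5,3,-4)
river: ρ → (-4,5,4)
river: ρ → (4,3,-5)
river: ρ → (-5,7,2)
river: ρ → (2,9,-1)
river: ρ → (-1,9,2)
river: ρ → (2,7,-5)
river: ρ → (-5,3,4)
river: ρ → (4,5,-4)
closes: descent 0, river 14
min |a| on river = 1

1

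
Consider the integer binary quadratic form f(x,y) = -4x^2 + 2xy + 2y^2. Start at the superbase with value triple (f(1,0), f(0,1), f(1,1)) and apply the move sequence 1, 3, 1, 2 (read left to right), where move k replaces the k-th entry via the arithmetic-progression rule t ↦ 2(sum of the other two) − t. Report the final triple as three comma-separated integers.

start (-4,2,0) = (f(1,0),f(0,1),f(1,1))
replace slot 1: 2·(2+0) − (-4) = 8 → (8,2,0)
replace slot 3: 2·(8+2) − 0 = 20 → (8,2,20)
replace slot 1: 2·(2+20) − 8 = 36 → (36,2,20)
replace slot 2: 2·(36+20) − 2 = 110 → (36,110,20)

36,110,20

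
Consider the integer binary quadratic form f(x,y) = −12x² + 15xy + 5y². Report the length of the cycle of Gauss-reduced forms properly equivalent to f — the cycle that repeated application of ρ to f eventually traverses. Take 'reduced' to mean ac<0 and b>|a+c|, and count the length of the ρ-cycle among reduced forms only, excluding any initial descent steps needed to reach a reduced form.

D = 465, ⌊√D⌋ = 21
river: ρ → (5,15,-12)
river: ρ → (-12,9,8)
river: ρ → (8,7,-13)
river: ρ → (-13,19,2)
river: ρ → (2,21,-3)
river: ρ → (-3,21,2)
river: ρ → (2,19,-13)
river: ρ → (-13,7,8)
river: ρ → (8,9,-12)
river: ρ → (-12,15,5)
ρ-cycle length = 10 (tail of 0 descent steps not counted)

10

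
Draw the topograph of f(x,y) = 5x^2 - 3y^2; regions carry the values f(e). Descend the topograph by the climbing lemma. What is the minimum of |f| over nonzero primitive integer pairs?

descent: ρ → (-3,6,2)  [lands on river]
river: ρ → (2,6,-3)
closes: descent 1, river 2
min |a| on river = 2

2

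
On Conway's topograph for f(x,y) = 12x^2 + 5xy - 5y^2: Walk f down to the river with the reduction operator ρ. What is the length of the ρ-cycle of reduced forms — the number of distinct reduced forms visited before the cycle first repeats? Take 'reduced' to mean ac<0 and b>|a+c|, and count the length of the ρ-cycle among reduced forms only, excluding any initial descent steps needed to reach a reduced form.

D = 265, ⌊√D⌋ = 16
descent: ρ → (-5,15,2)  [lands on river]
river: ρ → (2,13,-12)
river: ρ → (-12,11,3)
river: ρ → (3,13,-8)
river: ρ → (-8,3,8)
river: ρ → (8,13,-3)
river: ρ → (-3,11,12)
river: ρ → (12,13,-2)
river: ρ → (-2,15,5)
river: ρ → (5,15,-2)
river: ρ → (-2,13,12)
river: ρ → (12,11,-3)
river: ρ → (-3,13,8)
river: ρ → (8,3,-8)
river: ρ → (-8,13,3)
river: ρ → (3,11,-12)
river: ρ → (-12,13,2)
river: ρ → (2,15,-5)
ρ-cycle length = 18 (tail of 1 descent step not counted)

18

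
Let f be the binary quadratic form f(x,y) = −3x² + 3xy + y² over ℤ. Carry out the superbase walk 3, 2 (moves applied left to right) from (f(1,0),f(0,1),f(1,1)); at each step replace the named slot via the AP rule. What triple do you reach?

start (-3,1,1) = (f(1,0),f(0,1),f(1,1))
replace slot 3: 2·((-3)+1) − 1 = -5 → (-3,1,-5)
replace slot 2: 2·((-3)+(-5)) − 1 = -17 → (-3,-17,-5)

-3,-17,-5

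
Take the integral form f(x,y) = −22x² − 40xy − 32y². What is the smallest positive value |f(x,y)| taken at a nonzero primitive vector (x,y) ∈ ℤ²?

translate: b→-4 (≡40 mod 44), so (22,40,32)→(22,-4,14)
flip: (22,-4,14)→(14,4,22)
reduced (well bottom): (14,4,22) with a≤c, −a<b≤a
well minimum |f| = |-14| = 14 (negative-definite)

14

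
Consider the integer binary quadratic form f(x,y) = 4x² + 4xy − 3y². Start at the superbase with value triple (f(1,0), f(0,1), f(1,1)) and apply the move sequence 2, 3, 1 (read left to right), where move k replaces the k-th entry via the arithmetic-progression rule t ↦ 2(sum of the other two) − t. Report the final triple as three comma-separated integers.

start (4,-3,5) = (f(1,0),f(0,1),f(1,1))
replace slot 2: 2·(4+5) − (-3) = 21 → (4,21,5)
replace slot 3: 2·(4+21) − 5 = 45 → (4,21,45)
replace slot 1: 2·(21+45) − 4 = 128 → (128,21,45)

128,21,45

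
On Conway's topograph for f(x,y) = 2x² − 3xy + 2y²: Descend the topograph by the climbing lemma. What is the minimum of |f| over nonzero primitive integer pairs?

translate: b→1 (≡-3 mod 4), so (2,-3,2)→(2,1,1)
flip: (2,1,1)→(1,-1,2)
translate: b→1 (≡-1 mod 2), so (1,-1,2)→(1,1,2)
reduced (well bottom): (1,1,2) with a≤c, −a<b≤a
well minimum = a = 1

1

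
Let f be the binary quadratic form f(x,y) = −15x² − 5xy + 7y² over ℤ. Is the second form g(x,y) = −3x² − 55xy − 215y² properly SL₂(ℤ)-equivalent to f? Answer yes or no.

D₁ = 445, D₂ = 445
river cycle of f (length 6): (7, 19, -3), (-3, 17, 13), (13, 9, -7), (-7, 19, 3), (3, 17, -13), (-13, 9, 7)
river cycle of g (length 6): (-3, 17, 13), (13, 9, -7), (-7, 19, 3), (3, 17, -13), (-13, 9, 7), (7, 19, -3)
cycles coincide ⇒ equivalent

yes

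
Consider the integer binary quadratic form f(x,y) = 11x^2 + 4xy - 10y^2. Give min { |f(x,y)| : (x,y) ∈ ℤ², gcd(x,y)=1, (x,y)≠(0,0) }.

river: ρ → (-10,16,5)
river: ρ → (5,14,-13)
river: ρ → (-13,12,6)
river: ρ → (6,12,-13)
river: ρ → (-13,14,5)
river: ρ → (5,16,-10)
river: ρ → (-10,4,11)
river: ρ → (11,18,-3)
river: ρ → (-3,18,11)
river: ρ → (11,4,-10)
closes: descent 0, river 10
min |a| on river = 3

3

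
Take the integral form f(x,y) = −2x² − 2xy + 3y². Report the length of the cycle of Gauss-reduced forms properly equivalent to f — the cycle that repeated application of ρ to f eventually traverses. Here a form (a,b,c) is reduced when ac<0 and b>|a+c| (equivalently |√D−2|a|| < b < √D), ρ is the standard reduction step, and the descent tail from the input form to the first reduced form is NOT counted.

D = 28, ⌊√D⌋ = 5
descent: ρ → (3,2,-2)  [lands on river]
river: ρ → (-2,2,3)
river: ρ → (3,4,-1)
river: ρ → (-1,4,3)
ρ-cycle length = 4 (tail of 1 descent step not counted)

4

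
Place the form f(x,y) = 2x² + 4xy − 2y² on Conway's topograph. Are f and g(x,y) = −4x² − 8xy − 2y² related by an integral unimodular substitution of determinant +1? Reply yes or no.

D₁ = 32, D₂ = 32
river cycle of f (length 2): (-2, 4, 2), (2, 4, -2)
river cycle of g (length 2): (-2, 4, 2), (2, 4, -2)
cycles coincide ⇒ equivalent

yes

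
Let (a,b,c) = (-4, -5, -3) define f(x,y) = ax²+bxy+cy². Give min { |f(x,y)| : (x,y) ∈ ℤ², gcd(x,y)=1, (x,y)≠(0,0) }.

translate: b→-3 (≡5 mod 8), so (4,5,3)→(4,-3,2)
flip: (4,-3,2)→(2,3,4)
translate: b→-1 (≡3 mod 4), so (2,3,4)→(2,-1,3)
reduced (well bottom): (2,-1,3) with a≤c, −a<b≤a
well minimum |f| = |-2| = 2 (negative-definite)

2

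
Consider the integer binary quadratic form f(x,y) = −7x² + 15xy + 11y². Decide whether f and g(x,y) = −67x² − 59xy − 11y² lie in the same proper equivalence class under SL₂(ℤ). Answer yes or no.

D₁ = 533, D₂ = 533
river cycle of f (length 10): (11, 7, -11), (-11, 15, 7), (7, 13, -13), (-13, 13, 7), (7, 15, -11), (-11, 7, 11), (11, 15, -7), (-7, 13, 13), (13, 13, -7), (-7, 15, 11)
river cycle of g (length 10): (-11, 15, 7), (7, 13, -13), (-13, 13, 7), (7, 15, -11), (-11, 7, 11), (11, 15, -7), (-7, 13, 13), (13, 13, -7), (-7, 15, 11), (11, 7, -11)
cycles coincide ⇒ equivalent

yes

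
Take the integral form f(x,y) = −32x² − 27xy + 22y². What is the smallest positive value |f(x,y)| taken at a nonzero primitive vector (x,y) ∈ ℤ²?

descent: ρ → (22,27,-32)  [lands on river]
river: ρ → (-32,37,17)
river: ρ → (17,31,-38)
river: ρ → (-38,45,10)
river: ρ → (10,55,-13)
river: ρ → (-13,49,22)
river: ρ → (22,39,-23)
river: ρ → (-23,53,8)
river: ρ → (8,59,-2)
river: ρ → (-2,57,37)
river: ρ → (37,17,-22)
river: ρ → (-22,27,32)
river: ρ → (32,37,-17)
river: ρ → (-17,31,38)
river: ρ → (38,45,-10)
river: ρ → (-10,55,13)
river: ρ → (13,49,-22)
river: ρ → (-22,39,23)
river: ρ → (23,53,-8)
river: ρ → (-8,59,2)
river: ρ → (2,57,-37)
river: ρ → (-37,17,22)
closes: descent 1, river 22
min |a| on river = 2

2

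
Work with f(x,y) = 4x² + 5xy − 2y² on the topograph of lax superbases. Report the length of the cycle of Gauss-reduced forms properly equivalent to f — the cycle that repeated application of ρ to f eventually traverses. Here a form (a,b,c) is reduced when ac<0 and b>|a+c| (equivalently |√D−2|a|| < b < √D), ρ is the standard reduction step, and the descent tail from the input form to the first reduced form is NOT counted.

D = 57, ⌊√D⌋ = 7
river: ρ → (-2,7,1)
river: ρ → (1,7,-2)
river: ρ → (-2,5,4)
river: ρ → (4,3,-3)
river: ρ → (-3,3,4)
river: ρ → (4,5,-2)
ρ-cycle length = 6 (tail of 0 descent steps not counted)

6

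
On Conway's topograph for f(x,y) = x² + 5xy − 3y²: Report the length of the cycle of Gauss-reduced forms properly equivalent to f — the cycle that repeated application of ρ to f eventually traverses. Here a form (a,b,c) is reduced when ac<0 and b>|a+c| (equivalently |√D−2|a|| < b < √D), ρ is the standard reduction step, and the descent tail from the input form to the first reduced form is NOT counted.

D = 37, ⌊√D⌋ = 6
river: ρ → (-3,1,3)
river: ρ → (3,5,-1)
river: ρ → (-1,5,3)
river: ρ → (3,1,-3)
river: ρ → (-3,5,1)
river: ρ → (1,5,-3)
ρ-cycle length = 6 (tail of 0 descent steps not counted)

6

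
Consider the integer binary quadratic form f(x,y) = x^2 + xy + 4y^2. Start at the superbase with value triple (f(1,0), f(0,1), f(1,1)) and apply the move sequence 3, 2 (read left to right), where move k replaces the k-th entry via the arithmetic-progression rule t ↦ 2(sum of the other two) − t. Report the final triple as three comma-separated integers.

start (1,4,6) = (f(1,0),f(0,1),f(1,1))
replace slot 3: 2·(1+4) − 6 = 4 → (1,4,4)
replace slot 2: 2·(1+4) − 4 = 6 → (1,6,4)

1,6,4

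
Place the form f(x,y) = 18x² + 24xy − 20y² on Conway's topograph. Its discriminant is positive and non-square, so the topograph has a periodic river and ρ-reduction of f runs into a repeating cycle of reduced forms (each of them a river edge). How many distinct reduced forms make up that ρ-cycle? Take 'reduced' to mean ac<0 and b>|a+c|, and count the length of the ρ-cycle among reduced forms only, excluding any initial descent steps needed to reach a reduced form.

D = 2016, ⌊√D⌋ = 44
river: ρ → (-20,16,22)
river: ρ → (22,28,-14)
river: ρ → (-14,28,22)
river: ρ → (22,16,-20)
river: ρ → (-20,24,18)
river: ρ → (18,12,-26)
river: ρ → (-26,40,4)
river: ρ → (4,40,-26)
river: ρ → (-26,12,18)
river: ρ → (18,24,-20)
ρ-cycle length = 10 (tail of 0 descent steps not counted)

10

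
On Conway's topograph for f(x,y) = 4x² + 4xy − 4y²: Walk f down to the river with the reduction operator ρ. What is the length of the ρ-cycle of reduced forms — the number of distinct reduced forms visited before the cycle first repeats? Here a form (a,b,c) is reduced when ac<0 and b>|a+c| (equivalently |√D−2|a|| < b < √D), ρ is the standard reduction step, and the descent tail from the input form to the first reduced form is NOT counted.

D = 80, ⌊√D⌋ = 8
river: ρ → (-4,4,4)
river: ρ → (4,4,-4)
ρ-cycle length = 2 (tail of 0 descent steps not counted)

2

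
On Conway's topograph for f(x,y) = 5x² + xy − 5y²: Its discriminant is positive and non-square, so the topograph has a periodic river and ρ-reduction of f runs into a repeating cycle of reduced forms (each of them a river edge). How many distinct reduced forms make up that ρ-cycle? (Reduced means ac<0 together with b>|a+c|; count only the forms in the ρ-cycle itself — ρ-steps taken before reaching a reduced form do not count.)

D = 101, ⌊√D⌋ = 10
river: ρ → (-5,9,1)
river: ρ → (1,9,-5)
river: ρ → (-5,1,5)
river: ρ → (5,9,-1)
river: ρ → (-1,9,5)
river: ρ → (5,1,-5)
ρ-cycle length = 6 (tail of 0 descent steps not counted)

6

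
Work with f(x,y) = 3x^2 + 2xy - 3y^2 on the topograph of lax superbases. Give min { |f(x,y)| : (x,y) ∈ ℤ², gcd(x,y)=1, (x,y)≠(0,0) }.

river: ρ → (-3,4,2)
river: ρ → (2,4,-3)
river: ρ → (-3,2,3)
river: ρ → (3,4,-2)
river: ρ → (-2,4,3)
river: ρ → (3,2,-3)
closes: descent 0, river 6
min |a| on river = 2

2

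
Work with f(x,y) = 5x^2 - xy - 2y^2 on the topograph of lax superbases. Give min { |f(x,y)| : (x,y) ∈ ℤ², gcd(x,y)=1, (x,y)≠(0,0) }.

descent: ρ → (-2,5,2)  [lands on river]
river: ρ → (2,3,-4)
river: ρ → (-4,5,1)
river: ρ → (1,5,-4)
river: ρ → (-4,3,2)
river: ρ → (2,5,-2)
river: ρ → (-2,3,4)
river: ρ → (4,5,-1)
river: ρ → (-1,5,4)
river: ρ → (4,3,-2)
closes: descent 1, river 10
min |a| on river = 1

1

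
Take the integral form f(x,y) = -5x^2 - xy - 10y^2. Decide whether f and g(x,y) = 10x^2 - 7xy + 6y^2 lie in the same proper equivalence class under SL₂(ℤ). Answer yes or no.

D₁ = -199, D₂ = -191
discriminants differ ⇒ not SL₂(ℤ)-equivalent

no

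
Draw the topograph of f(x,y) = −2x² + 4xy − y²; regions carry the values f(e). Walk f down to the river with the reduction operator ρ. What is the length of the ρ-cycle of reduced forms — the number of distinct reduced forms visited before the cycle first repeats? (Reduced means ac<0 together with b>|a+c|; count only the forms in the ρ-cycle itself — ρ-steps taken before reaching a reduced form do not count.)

D = 8, ⌊√D⌋ = 2
descent: ρ → (-1,2,1)  [lands on river]
river: ρ → (1,2,-1)
ρ-cycle length = 2 (tail of 1 descent step not counted)

2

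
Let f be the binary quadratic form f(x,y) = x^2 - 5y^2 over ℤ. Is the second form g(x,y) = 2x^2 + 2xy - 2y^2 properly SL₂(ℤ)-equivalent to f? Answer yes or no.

D₁ = 20, D₂ = 20
river cycle of f (length 2): (1, 4, -1), (-1, 4, 1)
river cycle of g (length 2): (-2, 2, 2), (2, 2, -2)
cycles differ ⇒ inequivalent

no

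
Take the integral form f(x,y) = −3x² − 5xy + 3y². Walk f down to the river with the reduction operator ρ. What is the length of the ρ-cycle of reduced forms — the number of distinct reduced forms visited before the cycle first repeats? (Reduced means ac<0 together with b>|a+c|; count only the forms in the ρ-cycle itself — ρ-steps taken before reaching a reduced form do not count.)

D = 61, ⌊√D⌋ = 7
descent: ρ → (3,5,-3)  [lands on river]
river: ρ → (-3,7,1)
river: ρ → (1,7,-3)
river: ρ → (-3,5,3)
river: ρ → (3,7,-1)
river: ρ → (-1,7,3)
ρ-cycle length = 6 (tail of 1 descent step not counted)

6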